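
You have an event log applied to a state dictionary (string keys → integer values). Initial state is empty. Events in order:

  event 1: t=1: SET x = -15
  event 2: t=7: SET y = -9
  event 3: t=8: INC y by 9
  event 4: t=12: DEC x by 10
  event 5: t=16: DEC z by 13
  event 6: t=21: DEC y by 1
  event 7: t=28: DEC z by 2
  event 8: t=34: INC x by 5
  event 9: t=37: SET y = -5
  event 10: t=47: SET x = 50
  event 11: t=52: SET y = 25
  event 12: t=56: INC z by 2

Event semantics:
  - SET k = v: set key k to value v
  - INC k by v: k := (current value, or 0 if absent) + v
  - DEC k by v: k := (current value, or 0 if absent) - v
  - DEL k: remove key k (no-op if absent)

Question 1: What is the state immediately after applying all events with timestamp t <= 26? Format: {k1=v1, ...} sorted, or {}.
Answer: {x=-25, y=-1, z=-13}

Derivation:
Apply events with t <= 26 (6 events):
  after event 1 (t=1: SET x = -15): {x=-15}
  after event 2 (t=7: SET y = -9): {x=-15, y=-9}
  after event 3 (t=8: INC y by 9): {x=-15, y=0}
  after event 4 (t=12: DEC x by 10): {x=-25, y=0}
  after event 5 (t=16: DEC z by 13): {x=-25, y=0, z=-13}
  after event 6 (t=21: DEC y by 1): {x=-25, y=-1, z=-13}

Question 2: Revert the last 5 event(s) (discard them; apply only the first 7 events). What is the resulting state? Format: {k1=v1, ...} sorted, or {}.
Keep first 7 events (discard last 5):
  after event 1 (t=1: SET x = -15): {x=-15}
  after event 2 (t=7: SET y = -9): {x=-15, y=-9}
  after event 3 (t=8: INC y by 9): {x=-15, y=0}
  after event 4 (t=12: DEC x by 10): {x=-25, y=0}
  after event 5 (t=16: DEC z by 13): {x=-25, y=0, z=-13}
  after event 6 (t=21: DEC y by 1): {x=-25, y=-1, z=-13}
  after event 7 (t=28: DEC z by 2): {x=-25, y=-1, z=-15}

Answer: {x=-25, y=-1, z=-15}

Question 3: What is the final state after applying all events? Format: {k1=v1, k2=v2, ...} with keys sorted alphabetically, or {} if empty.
Answer: {x=50, y=25, z=-13}

Derivation:
  after event 1 (t=1: SET x = -15): {x=-15}
  after event 2 (t=7: SET y = -9): {x=-15, y=-9}
  after event 3 (t=8: INC y by 9): {x=-15, y=0}
  after event 4 (t=12: DEC x by 10): {x=-25, y=0}
  after event 5 (t=16: DEC z by 13): {x=-25, y=0, z=-13}
  after event 6 (t=21: DEC y by 1): {x=-25, y=-1, z=-13}
  after event 7 (t=28: DEC z by 2): {x=-25, y=-1, z=-15}
  after event 8 (t=34: INC x by 5): {x=-20, y=-1, z=-15}
  after event 9 (t=37: SET y = -5): {x=-20, y=-5, z=-15}
  after event 10 (t=47: SET x = 50): {x=50, y=-5, z=-15}
  after event 11 (t=52: SET y = 25): {x=50, y=25, z=-15}
  after event 12 (t=56: INC z by 2): {x=50, y=25, z=-13}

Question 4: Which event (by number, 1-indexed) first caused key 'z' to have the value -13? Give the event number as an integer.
Answer: 5

Derivation:
Looking for first event where z becomes -13:
  event 5: z (absent) -> -13  <-- first match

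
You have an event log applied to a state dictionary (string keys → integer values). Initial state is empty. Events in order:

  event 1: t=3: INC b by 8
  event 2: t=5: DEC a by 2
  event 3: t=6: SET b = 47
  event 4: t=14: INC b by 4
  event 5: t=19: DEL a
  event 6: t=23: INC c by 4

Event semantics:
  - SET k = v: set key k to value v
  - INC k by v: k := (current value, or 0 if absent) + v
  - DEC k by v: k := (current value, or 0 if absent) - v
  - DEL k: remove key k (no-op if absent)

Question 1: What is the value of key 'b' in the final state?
Track key 'b' through all 6 events:
  event 1 (t=3: INC b by 8): b (absent) -> 8
  event 2 (t=5: DEC a by 2): b unchanged
  event 3 (t=6: SET b = 47): b 8 -> 47
  event 4 (t=14: INC b by 4): b 47 -> 51
  event 5 (t=19: DEL a): b unchanged
  event 6 (t=23: INC c by 4): b unchanged
Final: b = 51

Answer: 51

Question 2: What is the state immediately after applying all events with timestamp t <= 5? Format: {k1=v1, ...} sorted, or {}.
Answer: {a=-2, b=8}

Derivation:
Apply events with t <= 5 (2 events):
  after event 1 (t=3: INC b by 8): {b=8}
  after event 2 (t=5: DEC a by 2): {a=-2, b=8}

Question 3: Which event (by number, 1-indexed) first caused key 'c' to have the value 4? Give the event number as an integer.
Looking for first event where c becomes 4:
  event 6: c (absent) -> 4  <-- first match

Answer: 6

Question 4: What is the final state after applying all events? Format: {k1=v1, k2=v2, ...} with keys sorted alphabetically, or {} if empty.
Answer: {b=51, c=4}

Derivation:
  after event 1 (t=3: INC b by 8): {b=8}
  after event 2 (t=5: DEC a by 2): {a=-2, b=8}
  after event 3 (t=6: SET b = 47): {a=-2, b=47}
  after event 4 (t=14: INC b by 4): {a=-2, b=51}
  after event 5 (t=19: DEL a): {b=51}
  after event 6 (t=23: INC c by 4): {b=51, c=4}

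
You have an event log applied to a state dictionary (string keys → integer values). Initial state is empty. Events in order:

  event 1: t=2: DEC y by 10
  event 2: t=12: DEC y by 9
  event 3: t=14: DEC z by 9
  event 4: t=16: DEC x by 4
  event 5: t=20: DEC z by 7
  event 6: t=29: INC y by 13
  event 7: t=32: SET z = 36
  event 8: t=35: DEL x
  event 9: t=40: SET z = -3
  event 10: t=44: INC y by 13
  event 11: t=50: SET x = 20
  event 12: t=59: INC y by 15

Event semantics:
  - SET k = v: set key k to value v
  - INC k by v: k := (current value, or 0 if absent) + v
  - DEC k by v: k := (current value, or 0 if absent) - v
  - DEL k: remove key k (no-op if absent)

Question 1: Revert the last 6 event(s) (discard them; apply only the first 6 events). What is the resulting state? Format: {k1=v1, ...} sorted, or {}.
Answer: {x=-4, y=-6, z=-16}

Derivation:
Keep first 6 events (discard last 6):
  after event 1 (t=2: DEC y by 10): {y=-10}
  after event 2 (t=12: DEC y by 9): {y=-19}
  after event 3 (t=14: DEC z by 9): {y=-19, z=-9}
  after event 4 (t=16: DEC x by 4): {x=-4, y=-19, z=-9}
  after event 5 (t=20: DEC z by 7): {x=-4, y=-19, z=-16}
  after event 6 (t=29: INC y by 13): {x=-4, y=-6, z=-16}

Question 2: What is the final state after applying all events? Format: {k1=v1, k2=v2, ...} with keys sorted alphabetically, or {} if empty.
Answer: {x=20, y=22, z=-3}

Derivation:
  after event 1 (t=2: DEC y by 10): {y=-10}
  after event 2 (t=12: DEC y by 9): {y=-19}
  after event 3 (t=14: DEC z by 9): {y=-19, z=-9}
  after event 4 (t=16: DEC x by 4): {x=-4, y=-19, z=-9}
  after event 5 (t=20: DEC z by 7): {x=-4, y=-19, z=-16}
  after event 6 (t=29: INC y by 13): {x=-4, y=-6, z=-16}
  after event 7 (t=32: SET z = 36): {x=-4, y=-6, z=36}
  after event 8 (t=35: DEL x): {y=-6, z=36}
  after event 9 (t=40: SET z = -3): {y=-6, z=-3}
  after event 10 (t=44: INC y by 13): {y=7, z=-3}
  after event 11 (t=50: SET x = 20): {x=20, y=7, z=-3}
  after event 12 (t=59: INC y by 15): {x=20, y=22, z=-3}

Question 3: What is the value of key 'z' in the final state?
Track key 'z' through all 12 events:
  event 1 (t=2: DEC y by 10): z unchanged
  event 2 (t=12: DEC y by 9): z unchanged
  event 3 (t=14: DEC z by 9): z (absent) -> -9
  event 4 (t=16: DEC x by 4): z unchanged
  event 5 (t=20: DEC z by 7): z -9 -> -16
  event 6 (t=29: INC y by 13): z unchanged
  event 7 (t=32: SET z = 36): z -16 -> 36
  event 8 (t=35: DEL x): z unchanged
  event 9 (t=40: SET z = -3): z 36 -> -3
  event 10 (t=44: INC y by 13): z unchanged
  event 11 (t=50: SET x = 20): z unchanged
  event 12 (t=59: INC y by 15): z unchanged
Final: z = -3

Answer: -3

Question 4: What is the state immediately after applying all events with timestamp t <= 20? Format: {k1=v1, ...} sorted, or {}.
Answer: {x=-4, y=-19, z=-16}

Derivation:
Apply events with t <= 20 (5 events):
  after event 1 (t=2: DEC y by 10): {y=-10}
  after event 2 (t=12: DEC y by 9): {y=-19}
  after event 3 (t=14: DEC z by 9): {y=-19, z=-9}
  after event 4 (t=16: DEC x by 4): {x=-4, y=-19, z=-9}
  after event 5 (t=20: DEC z by 7): {x=-4, y=-19, z=-16}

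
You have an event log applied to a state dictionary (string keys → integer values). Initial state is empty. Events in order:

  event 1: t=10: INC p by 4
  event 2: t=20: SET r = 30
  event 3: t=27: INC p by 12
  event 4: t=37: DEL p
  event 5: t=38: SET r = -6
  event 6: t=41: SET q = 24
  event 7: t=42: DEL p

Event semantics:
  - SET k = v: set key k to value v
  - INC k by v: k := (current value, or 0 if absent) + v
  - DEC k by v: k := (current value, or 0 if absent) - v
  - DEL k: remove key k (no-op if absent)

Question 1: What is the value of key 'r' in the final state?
Answer: -6

Derivation:
Track key 'r' through all 7 events:
  event 1 (t=10: INC p by 4): r unchanged
  event 2 (t=20: SET r = 30): r (absent) -> 30
  event 3 (t=27: INC p by 12): r unchanged
  event 4 (t=37: DEL p): r unchanged
  event 5 (t=38: SET r = -6): r 30 -> -6
  event 6 (t=41: SET q = 24): r unchanged
  event 7 (t=42: DEL p): r unchanged
Final: r = -6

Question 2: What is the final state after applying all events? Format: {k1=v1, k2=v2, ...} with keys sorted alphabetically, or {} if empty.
Answer: {q=24, r=-6}

Derivation:
  after event 1 (t=10: INC p by 4): {p=4}
  after event 2 (t=20: SET r = 30): {p=4, r=30}
  after event 3 (t=27: INC p by 12): {p=16, r=30}
  after event 4 (t=37: DEL p): {r=30}
  after event 5 (t=38: SET r = -6): {r=-6}
  after event 6 (t=41: SET q = 24): {q=24, r=-6}
  after event 7 (t=42: DEL p): {q=24, r=-6}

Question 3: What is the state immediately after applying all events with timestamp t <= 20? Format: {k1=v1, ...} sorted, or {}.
Apply events with t <= 20 (2 events):
  after event 1 (t=10: INC p by 4): {p=4}
  after event 2 (t=20: SET r = 30): {p=4, r=30}

Answer: {p=4, r=30}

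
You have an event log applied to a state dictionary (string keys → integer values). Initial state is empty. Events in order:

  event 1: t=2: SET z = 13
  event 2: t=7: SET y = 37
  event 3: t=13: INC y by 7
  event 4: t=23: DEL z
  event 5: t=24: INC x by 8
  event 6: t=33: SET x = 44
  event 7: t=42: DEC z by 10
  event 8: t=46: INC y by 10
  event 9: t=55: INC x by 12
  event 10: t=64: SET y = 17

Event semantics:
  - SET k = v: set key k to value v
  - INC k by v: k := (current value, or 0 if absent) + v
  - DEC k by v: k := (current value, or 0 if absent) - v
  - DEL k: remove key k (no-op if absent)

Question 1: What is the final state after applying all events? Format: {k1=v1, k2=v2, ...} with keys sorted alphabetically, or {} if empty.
Answer: {x=56, y=17, z=-10}

Derivation:
  after event 1 (t=2: SET z = 13): {z=13}
  after event 2 (t=7: SET y = 37): {y=37, z=13}
  after event 3 (t=13: INC y by 7): {y=44, z=13}
  after event 4 (t=23: DEL z): {y=44}
  after event 5 (t=24: INC x by 8): {x=8, y=44}
  after event 6 (t=33: SET x = 44): {x=44, y=44}
  after event 7 (t=42: DEC z by 10): {x=44, y=44, z=-10}
  after event 8 (t=46: INC y by 10): {x=44, y=54, z=-10}
  after event 9 (t=55: INC x by 12): {x=56, y=54, z=-10}
  after event 10 (t=64: SET y = 17): {x=56, y=17, z=-10}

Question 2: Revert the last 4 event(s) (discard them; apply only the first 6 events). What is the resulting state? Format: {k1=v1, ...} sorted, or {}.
Answer: {x=44, y=44}

Derivation:
Keep first 6 events (discard last 4):
  after event 1 (t=2: SET z = 13): {z=13}
  after event 2 (t=7: SET y = 37): {y=37, z=13}
  after event 3 (t=13: INC y by 7): {y=44, z=13}
  after event 4 (t=23: DEL z): {y=44}
  after event 5 (t=24: INC x by 8): {x=8, y=44}
  after event 6 (t=33: SET x = 44): {x=44, y=44}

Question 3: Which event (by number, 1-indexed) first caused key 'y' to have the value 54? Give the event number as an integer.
Answer: 8

Derivation:
Looking for first event where y becomes 54:
  event 2: y = 37
  event 3: y = 44
  event 4: y = 44
  event 5: y = 44
  event 6: y = 44
  event 7: y = 44
  event 8: y 44 -> 54  <-- first match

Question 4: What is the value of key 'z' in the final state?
Track key 'z' through all 10 events:
  event 1 (t=2: SET z = 13): z (absent) -> 13
  event 2 (t=7: SET y = 37): z unchanged
  event 3 (t=13: INC y by 7): z unchanged
  event 4 (t=23: DEL z): z 13 -> (absent)
  event 5 (t=24: INC x by 8): z unchanged
  event 6 (t=33: SET x = 44): z unchanged
  event 7 (t=42: DEC z by 10): z (absent) -> -10
  event 8 (t=46: INC y by 10): z unchanged
  event 9 (t=55: INC x by 12): z unchanged
  event 10 (t=64: SET y = 17): z unchanged
Final: z = -10

Answer: -10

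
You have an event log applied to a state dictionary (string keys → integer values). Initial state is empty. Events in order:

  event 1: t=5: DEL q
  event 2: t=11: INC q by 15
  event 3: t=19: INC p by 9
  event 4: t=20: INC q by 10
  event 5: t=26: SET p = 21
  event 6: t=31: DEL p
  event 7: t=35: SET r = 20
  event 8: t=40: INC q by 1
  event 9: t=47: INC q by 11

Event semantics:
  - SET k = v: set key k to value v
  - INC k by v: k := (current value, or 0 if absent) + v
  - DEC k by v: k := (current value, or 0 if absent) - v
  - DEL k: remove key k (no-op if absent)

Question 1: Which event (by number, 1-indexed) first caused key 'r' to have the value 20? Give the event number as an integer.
Looking for first event where r becomes 20:
  event 7: r (absent) -> 20  <-- first match

Answer: 7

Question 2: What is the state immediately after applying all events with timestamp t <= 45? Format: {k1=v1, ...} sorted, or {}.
Apply events with t <= 45 (8 events):
  after event 1 (t=5: DEL q): {}
  after event 2 (t=11: INC q by 15): {q=15}
  after event 3 (t=19: INC p by 9): {p=9, q=15}
  after event 4 (t=20: INC q by 10): {p=9, q=25}
  after event 5 (t=26: SET p = 21): {p=21, q=25}
  after event 6 (t=31: DEL p): {q=25}
  after event 7 (t=35: SET r = 20): {q=25, r=20}
  after event 8 (t=40: INC q by 1): {q=26, r=20}

Answer: {q=26, r=20}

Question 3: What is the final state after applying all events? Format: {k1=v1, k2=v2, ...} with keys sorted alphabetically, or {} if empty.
Answer: {q=37, r=20}

Derivation:
  after event 1 (t=5: DEL q): {}
  after event 2 (t=11: INC q by 15): {q=15}
  after event 3 (t=19: INC p by 9): {p=9, q=15}
  after event 4 (t=20: INC q by 10): {p=9, q=25}
  after event 5 (t=26: SET p = 21): {p=21, q=25}
  after event 6 (t=31: DEL p): {q=25}
  after event 7 (t=35: SET r = 20): {q=25, r=20}
  after event 8 (t=40: INC q by 1): {q=26, r=20}
  after event 9 (t=47: INC q by 11): {q=37, r=20}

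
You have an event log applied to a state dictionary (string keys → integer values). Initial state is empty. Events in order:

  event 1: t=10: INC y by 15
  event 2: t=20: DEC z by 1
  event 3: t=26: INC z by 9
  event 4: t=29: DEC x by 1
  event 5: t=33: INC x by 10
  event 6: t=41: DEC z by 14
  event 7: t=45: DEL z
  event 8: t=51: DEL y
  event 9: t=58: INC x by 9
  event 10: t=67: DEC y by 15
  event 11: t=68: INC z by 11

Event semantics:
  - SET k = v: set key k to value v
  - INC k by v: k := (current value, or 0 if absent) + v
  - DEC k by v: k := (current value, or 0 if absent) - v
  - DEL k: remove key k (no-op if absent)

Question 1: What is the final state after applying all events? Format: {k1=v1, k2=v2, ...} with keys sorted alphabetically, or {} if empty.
  after event 1 (t=10: INC y by 15): {y=15}
  after event 2 (t=20: DEC z by 1): {y=15, z=-1}
  after event 3 (t=26: INC z by 9): {y=15, z=8}
  after event 4 (t=29: DEC x by 1): {x=-1, y=15, z=8}
  after event 5 (t=33: INC x by 10): {x=9, y=15, z=8}
  after event 6 (t=41: DEC z by 14): {x=9, y=15, z=-6}
  after event 7 (t=45: DEL z): {x=9, y=15}
  after event 8 (t=51: DEL y): {x=9}
  after event 9 (t=58: INC x by 9): {x=18}
  after event 10 (t=67: DEC y by 15): {x=18, y=-15}
  after event 11 (t=68: INC z by 11): {x=18, y=-15, z=11}

Answer: {x=18, y=-15, z=11}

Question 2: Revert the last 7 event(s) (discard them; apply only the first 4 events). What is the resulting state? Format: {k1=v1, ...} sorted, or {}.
Answer: {x=-1, y=15, z=8}

Derivation:
Keep first 4 events (discard last 7):
  after event 1 (t=10: INC y by 15): {y=15}
  after event 2 (t=20: DEC z by 1): {y=15, z=-1}
  after event 3 (t=26: INC z by 9): {y=15, z=8}
  after event 4 (t=29: DEC x by 1): {x=-1, y=15, z=8}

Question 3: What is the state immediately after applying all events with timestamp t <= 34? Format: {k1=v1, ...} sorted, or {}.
Apply events with t <= 34 (5 events):
  after event 1 (t=10: INC y by 15): {y=15}
  after event 2 (t=20: DEC z by 1): {y=15, z=-1}
  after event 3 (t=26: INC z by 9): {y=15, z=8}
  after event 4 (t=29: DEC x by 1): {x=-1, y=15, z=8}
  after event 5 (t=33: INC x by 10): {x=9, y=15, z=8}

Answer: {x=9, y=15, z=8}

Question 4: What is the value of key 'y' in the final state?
Answer: -15

Derivation:
Track key 'y' through all 11 events:
  event 1 (t=10: INC y by 15): y (absent) -> 15
  event 2 (t=20: DEC z by 1): y unchanged
  event 3 (t=26: INC z by 9): y unchanged
  event 4 (t=29: DEC x by 1): y unchanged
  event 5 (t=33: INC x by 10): y unchanged
  event 6 (t=41: DEC z by 14): y unchanged
  event 7 (t=45: DEL z): y unchanged
  event 8 (t=51: DEL y): y 15 -> (absent)
  event 9 (t=58: INC x by 9): y unchanged
  event 10 (t=67: DEC y by 15): y (absent) -> -15
  event 11 (t=68: INC z by 11): y unchanged
Final: y = -15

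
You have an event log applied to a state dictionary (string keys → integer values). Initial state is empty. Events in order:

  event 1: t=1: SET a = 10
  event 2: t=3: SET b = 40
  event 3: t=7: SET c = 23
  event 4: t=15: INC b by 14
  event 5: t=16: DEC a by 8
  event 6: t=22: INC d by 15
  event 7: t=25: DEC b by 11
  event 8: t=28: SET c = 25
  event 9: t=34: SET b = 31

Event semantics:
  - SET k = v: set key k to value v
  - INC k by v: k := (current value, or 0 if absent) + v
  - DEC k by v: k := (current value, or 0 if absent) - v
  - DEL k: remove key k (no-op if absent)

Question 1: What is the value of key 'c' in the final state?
Answer: 25

Derivation:
Track key 'c' through all 9 events:
  event 1 (t=1: SET a = 10): c unchanged
  event 2 (t=3: SET b = 40): c unchanged
  event 3 (t=7: SET c = 23): c (absent) -> 23
  event 4 (t=15: INC b by 14): c unchanged
  event 5 (t=16: DEC a by 8): c unchanged
  event 6 (t=22: INC d by 15): c unchanged
  event 7 (t=25: DEC b by 11): c unchanged
  event 8 (t=28: SET c = 25): c 23 -> 25
  event 9 (t=34: SET b = 31): c unchanged
Final: c = 25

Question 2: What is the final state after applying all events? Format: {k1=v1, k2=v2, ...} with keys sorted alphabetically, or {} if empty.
  after event 1 (t=1: SET a = 10): {a=10}
  after event 2 (t=3: SET b = 40): {a=10, b=40}
  after event 3 (t=7: SET c = 23): {a=10, b=40, c=23}
  after event 4 (t=15: INC b by 14): {a=10, b=54, c=23}
  after event 5 (t=16: DEC a by 8): {a=2, b=54, c=23}
  after event 6 (t=22: INC d by 15): {a=2, b=54, c=23, d=15}
  after event 7 (t=25: DEC b by 11): {a=2, b=43, c=23, d=15}
  after event 8 (t=28: SET c = 25): {a=2, b=43, c=25, d=15}
  after event 9 (t=34: SET b = 31): {a=2, b=31, c=25, d=15}

Answer: {a=2, b=31, c=25, d=15}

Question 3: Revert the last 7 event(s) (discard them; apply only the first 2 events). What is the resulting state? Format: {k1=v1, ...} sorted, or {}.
Answer: {a=10, b=40}

Derivation:
Keep first 2 events (discard last 7):
  after event 1 (t=1: SET a = 10): {a=10}
  after event 2 (t=3: SET b = 40): {a=10, b=40}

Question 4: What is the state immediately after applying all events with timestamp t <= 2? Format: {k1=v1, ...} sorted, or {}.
Apply events with t <= 2 (1 events):
  after event 1 (t=1: SET a = 10): {a=10}

Answer: {a=10}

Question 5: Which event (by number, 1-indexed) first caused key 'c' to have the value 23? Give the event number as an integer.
Looking for first event where c becomes 23:
  event 3: c (absent) -> 23  <-- first match

Answer: 3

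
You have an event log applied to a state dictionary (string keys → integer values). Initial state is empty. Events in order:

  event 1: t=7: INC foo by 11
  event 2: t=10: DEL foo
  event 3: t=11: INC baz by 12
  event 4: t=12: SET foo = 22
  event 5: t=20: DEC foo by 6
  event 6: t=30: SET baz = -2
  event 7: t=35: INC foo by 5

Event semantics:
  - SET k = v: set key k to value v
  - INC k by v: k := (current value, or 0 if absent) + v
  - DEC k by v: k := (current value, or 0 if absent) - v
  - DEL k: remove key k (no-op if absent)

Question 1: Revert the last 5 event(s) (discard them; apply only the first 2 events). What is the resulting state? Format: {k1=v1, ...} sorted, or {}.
Answer: {}

Derivation:
Keep first 2 events (discard last 5):
  after event 1 (t=7: INC foo by 11): {foo=11}
  after event 2 (t=10: DEL foo): {}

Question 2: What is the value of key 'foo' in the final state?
Answer: 21

Derivation:
Track key 'foo' through all 7 events:
  event 1 (t=7: INC foo by 11): foo (absent) -> 11
  event 2 (t=10: DEL foo): foo 11 -> (absent)
  event 3 (t=11: INC baz by 12): foo unchanged
  event 4 (t=12: SET foo = 22): foo (absent) -> 22
  event 5 (t=20: DEC foo by 6): foo 22 -> 16
  event 6 (t=30: SET baz = -2): foo unchanged
  event 7 (t=35: INC foo by 5): foo 16 -> 21
Final: foo = 21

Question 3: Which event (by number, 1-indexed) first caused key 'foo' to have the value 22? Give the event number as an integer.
Answer: 4

Derivation:
Looking for first event where foo becomes 22:
  event 1: foo = 11
  event 2: foo = (absent)
  event 4: foo (absent) -> 22  <-- first match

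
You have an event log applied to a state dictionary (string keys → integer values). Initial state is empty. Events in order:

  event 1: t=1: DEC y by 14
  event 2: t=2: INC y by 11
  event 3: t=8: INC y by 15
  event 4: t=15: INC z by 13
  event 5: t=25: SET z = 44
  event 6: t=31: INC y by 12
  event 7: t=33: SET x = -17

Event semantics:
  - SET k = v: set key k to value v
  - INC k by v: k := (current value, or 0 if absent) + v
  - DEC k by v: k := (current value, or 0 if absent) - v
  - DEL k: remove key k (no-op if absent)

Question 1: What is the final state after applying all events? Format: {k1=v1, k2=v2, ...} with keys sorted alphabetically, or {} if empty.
  after event 1 (t=1: DEC y by 14): {y=-14}
  after event 2 (t=2: INC y by 11): {y=-3}
  after event 3 (t=8: INC y by 15): {y=12}
  after event 4 (t=15: INC z by 13): {y=12, z=13}
  after event 5 (t=25: SET z = 44): {y=12, z=44}
  after event 6 (t=31: INC y by 12): {y=24, z=44}
  after event 7 (t=33: SET x = -17): {x=-17, y=24, z=44}

Answer: {x=-17, y=24, z=44}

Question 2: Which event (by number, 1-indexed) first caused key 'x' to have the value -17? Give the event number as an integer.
Answer: 7

Derivation:
Looking for first event where x becomes -17:
  event 7: x (absent) -> -17  <-- first match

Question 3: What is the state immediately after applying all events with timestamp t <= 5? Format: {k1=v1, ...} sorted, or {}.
Answer: {y=-3}

Derivation:
Apply events with t <= 5 (2 events):
  after event 1 (t=1: DEC y by 14): {y=-14}
  after event 2 (t=2: INC y by 11): {y=-3}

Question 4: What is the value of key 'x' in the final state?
Track key 'x' through all 7 events:
  event 1 (t=1: DEC y by 14): x unchanged
  event 2 (t=2: INC y by 11): x unchanged
  event 3 (t=8: INC y by 15): x unchanged
  event 4 (t=15: INC z by 13): x unchanged
  event 5 (t=25: SET z = 44): x unchanged
  event 6 (t=31: INC y by 12): x unchanged
  event 7 (t=33: SET x = -17): x (absent) -> -17
Final: x = -17

Answer: -17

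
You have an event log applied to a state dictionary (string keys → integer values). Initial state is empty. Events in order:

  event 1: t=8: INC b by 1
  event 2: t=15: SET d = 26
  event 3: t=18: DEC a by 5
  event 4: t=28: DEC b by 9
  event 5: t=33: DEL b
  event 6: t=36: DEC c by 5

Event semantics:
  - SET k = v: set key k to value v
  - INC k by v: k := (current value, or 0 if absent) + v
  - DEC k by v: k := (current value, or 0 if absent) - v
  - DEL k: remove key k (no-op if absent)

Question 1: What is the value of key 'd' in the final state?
Track key 'd' through all 6 events:
  event 1 (t=8: INC b by 1): d unchanged
  event 2 (t=15: SET d = 26): d (absent) -> 26
  event 3 (t=18: DEC a by 5): d unchanged
  event 4 (t=28: DEC b by 9): d unchanged
  event 5 (t=33: DEL b): d unchanged
  event 6 (t=36: DEC c by 5): d unchanged
Final: d = 26

Answer: 26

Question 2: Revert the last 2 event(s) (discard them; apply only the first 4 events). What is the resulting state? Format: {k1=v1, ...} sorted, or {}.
Keep first 4 events (discard last 2):
  after event 1 (t=8: INC b by 1): {b=1}
  after event 2 (t=15: SET d = 26): {b=1, d=26}
  after event 3 (t=18: DEC a by 5): {a=-5, b=1, d=26}
  after event 4 (t=28: DEC b by 9): {a=-5, b=-8, d=26}

Answer: {a=-5, b=-8, d=26}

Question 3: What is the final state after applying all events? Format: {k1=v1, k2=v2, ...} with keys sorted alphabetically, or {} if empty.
  after event 1 (t=8: INC b by 1): {b=1}
  after event 2 (t=15: SET d = 26): {b=1, d=26}
  after event 3 (t=18: DEC a by 5): {a=-5, b=1, d=26}
  after event 4 (t=28: DEC b by 9): {a=-5, b=-8, d=26}
  after event 5 (t=33: DEL b): {a=-5, d=26}
  after event 6 (t=36: DEC c by 5): {a=-5, c=-5, d=26}

Answer: {a=-5, c=-5, d=26}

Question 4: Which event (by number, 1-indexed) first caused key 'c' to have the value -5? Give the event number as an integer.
Answer: 6

Derivation:
Looking for first event where c becomes -5:
  event 6: c (absent) -> -5  <-- first match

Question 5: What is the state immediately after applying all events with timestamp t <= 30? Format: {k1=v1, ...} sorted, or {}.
Apply events with t <= 30 (4 events):
  after event 1 (t=8: INC b by 1): {b=1}
  after event 2 (t=15: SET d = 26): {b=1, d=26}
  after event 3 (t=18: DEC a by 5): {a=-5, b=1, d=26}
  after event 4 (t=28: DEC b by 9): {a=-5, b=-8, d=26}

Answer: {a=-5, b=-8, d=26}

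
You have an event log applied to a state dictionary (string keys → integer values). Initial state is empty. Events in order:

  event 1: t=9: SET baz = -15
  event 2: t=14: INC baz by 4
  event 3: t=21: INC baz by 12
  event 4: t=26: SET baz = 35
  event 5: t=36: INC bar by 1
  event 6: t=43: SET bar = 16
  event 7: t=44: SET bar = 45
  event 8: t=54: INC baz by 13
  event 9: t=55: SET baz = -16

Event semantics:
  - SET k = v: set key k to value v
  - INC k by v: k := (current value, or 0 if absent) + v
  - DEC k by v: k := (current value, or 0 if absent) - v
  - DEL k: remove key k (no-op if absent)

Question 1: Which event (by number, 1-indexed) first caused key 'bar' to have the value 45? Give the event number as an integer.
Looking for first event where bar becomes 45:
  event 5: bar = 1
  event 6: bar = 16
  event 7: bar 16 -> 45  <-- first match

Answer: 7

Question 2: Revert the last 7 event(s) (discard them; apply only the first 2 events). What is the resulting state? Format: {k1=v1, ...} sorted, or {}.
Answer: {baz=-11}

Derivation:
Keep first 2 events (discard last 7):
  after event 1 (t=9: SET baz = -15): {baz=-15}
  after event 2 (t=14: INC baz by 4): {baz=-11}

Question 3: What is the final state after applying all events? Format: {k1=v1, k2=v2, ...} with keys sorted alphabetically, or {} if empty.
  after event 1 (t=9: SET baz = -15): {baz=-15}
  after event 2 (t=14: INC baz by 4): {baz=-11}
  after event 3 (t=21: INC baz by 12): {baz=1}
  after event 4 (t=26: SET baz = 35): {baz=35}
  after event 5 (t=36: INC bar by 1): {bar=1, baz=35}
  after event 6 (t=43: SET bar = 16): {bar=16, baz=35}
  after event 7 (t=44: SET bar = 45): {bar=45, baz=35}
  after event 8 (t=54: INC baz by 13): {bar=45, baz=48}
  after event 9 (t=55: SET baz = -16): {bar=45, baz=-16}

Answer: {bar=45, baz=-16}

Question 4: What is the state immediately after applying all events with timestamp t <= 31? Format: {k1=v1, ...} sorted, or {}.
Apply events with t <= 31 (4 events):
  after event 1 (t=9: SET baz = -15): {baz=-15}
  after event 2 (t=14: INC baz by 4): {baz=-11}
  after event 3 (t=21: INC baz by 12): {baz=1}
  after event 4 (t=26: SET baz = 35): {baz=35}

Answer: {baz=35}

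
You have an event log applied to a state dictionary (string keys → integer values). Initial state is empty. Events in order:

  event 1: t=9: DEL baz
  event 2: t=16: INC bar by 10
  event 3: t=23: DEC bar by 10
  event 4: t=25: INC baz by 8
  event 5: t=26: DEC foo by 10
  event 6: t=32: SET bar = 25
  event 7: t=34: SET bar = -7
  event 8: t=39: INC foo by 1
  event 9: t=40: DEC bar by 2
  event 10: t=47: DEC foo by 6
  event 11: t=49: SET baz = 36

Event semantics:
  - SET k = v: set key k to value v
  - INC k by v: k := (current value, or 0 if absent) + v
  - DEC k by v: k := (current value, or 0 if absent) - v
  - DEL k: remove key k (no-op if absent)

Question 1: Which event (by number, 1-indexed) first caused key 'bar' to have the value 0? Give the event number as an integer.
Looking for first event where bar becomes 0:
  event 2: bar = 10
  event 3: bar 10 -> 0  <-- first match

Answer: 3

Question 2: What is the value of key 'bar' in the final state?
Answer: -9

Derivation:
Track key 'bar' through all 11 events:
  event 1 (t=9: DEL baz): bar unchanged
  event 2 (t=16: INC bar by 10): bar (absent) -> 10
  event 3 (t=23: DEC bar by 10): bar 10 -> 0
  event 4 (t=25: INC baz by 8): bar unchanged
  event 5 (t=26: DEC foo by 10): bar unchanged
  event 6 (t=32: SET bar = 25): bar 0 -> 25
  event 7 (t=34: SET bar = -7): bar 25 -> -7
  event 8 (t=39: INC foo by 1): bar unchanged
  event 9 (t=40: DEC bar by 2): bar -7 -> -9
  event 10 (t=47: DEC foo by 6): bar unchanged
  event 11 (t=49: SET baz = 36): bar unchanged
Final: bar = -9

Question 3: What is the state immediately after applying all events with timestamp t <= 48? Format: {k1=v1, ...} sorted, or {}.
Answer: {bar=-9, baz=8, foo=-15}

Derivation:
Apply events with t <= 48 (10 events):
  after event 1 (t=9: DEL baz): {}
  after event 2 (t=16: INC bar by 10): {bar=10}
  after event 3 (t=23: DEC bar by 10): {bar=0}
  after event 4 (t=25: INC baz by 8): {bar=0, baz=8}
  after event 5 (t=26: DEC foo by 10): {bar=0, baz=8, foo=-10}
  after event 6 (t=32: SET bar = 25): {bar=25, baz=8, foo=-10}
  after event 7 (t=34: SET bar = -7): {bar=-7, baz=8, foo=-10}
  after event 8 (t=39: INC foo by 1): {bar=-7, baz=8, foo=-9}
  after event 9 (t=40: DEC bar by 2): {bar=-9, baz=8, foo=-9}
  after event 10 (t=47: DEC foo by 6): {bar=-9, baz=8, foo=-15}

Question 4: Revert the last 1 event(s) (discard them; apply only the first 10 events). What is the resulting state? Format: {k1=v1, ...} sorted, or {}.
Keep first 10 events (discard last 1):
  after event 1 (t=9: DEL baz): {}
  after event 2 (t=16: INC bar by 10): {bar=10}
  after event 3 (t=23: DEC bar by 10): {bar=0}
  after event 4 (t=25: INC baz by 8): {bar=0, baz=8}
  after event 5 (t=26: DEC foo by 10): {bar=0, baz=8, foo=-10}
  after event 6 (t=32: SET bar = 25): {bar=25, baz=8, foo=-10}
  after event 7 (t=34: SET bar = -7): {bar=-7, baz=8, foo=-10}
  after event 8 (t=39: INC foo by 1): {bar=-7, baz=8, foo=-9}
  after event 9 (t=40: DEC bar by 2): {bar=-9, baz=8, foo=-9}
  after event 10 (t=47: DEC foo by 6): {bar=-9, baz=8, foo=-15}

Answer: {bar=-9, baz=8, foo=-15}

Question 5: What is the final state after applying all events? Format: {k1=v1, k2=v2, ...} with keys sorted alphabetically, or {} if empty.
  after event 1 (t=9: DEL baz): {}
  after event 2 (t=16: INC bar by 10): {bar=10}
  after event 3 (t=23: DEC bar by 10): {bar=0}
  after event 4 (t=25: INC baz by 8): {bar=0, baz=8}
  after event 5 (t=26: DEC foo by 10): {bar=0, baz=8, foo=-10}
  after event 6 (t=32: SET bar = 25): {bar=25, baz=8, foo=-10}
  after event 7 (t=34: SET bar = -7): {bar=-7, baz=8, foo=-10}
  after event 8 (t=39: INC foo by 1): {bar=-7, baz=8, foo=-9}
  after event 9 (t=40: DEC bar by 2): {bar=-9, baz=8, foo=-9}
  after event 10 (t=47: DEC foo by 6): {bar=-9, baz=8, foo=-15}
  after event 11 (t=49: SET baz = 36): {bar=-9, baz=36, foo=-15}

Answer: {bar=-9, baz=36, foo=-15}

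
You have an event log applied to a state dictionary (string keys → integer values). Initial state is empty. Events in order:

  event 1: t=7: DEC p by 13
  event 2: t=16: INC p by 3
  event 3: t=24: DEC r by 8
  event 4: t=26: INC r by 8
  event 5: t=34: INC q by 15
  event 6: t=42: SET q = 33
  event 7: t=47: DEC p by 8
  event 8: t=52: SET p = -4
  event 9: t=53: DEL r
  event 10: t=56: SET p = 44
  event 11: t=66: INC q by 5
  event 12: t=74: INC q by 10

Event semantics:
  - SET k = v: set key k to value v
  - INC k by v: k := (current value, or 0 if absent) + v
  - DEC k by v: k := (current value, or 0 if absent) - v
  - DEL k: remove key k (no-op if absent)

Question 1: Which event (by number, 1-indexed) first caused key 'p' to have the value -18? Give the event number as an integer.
Looking for first event where p becomes -18:
  event 1: p = -13
  event 2: p = -10
  event 3: p = -10
  event 4: p = -10
  event 5: p = -10
  event 6: p = -10
  event 7: p -10 -> -18  <-- first match

Answer: 7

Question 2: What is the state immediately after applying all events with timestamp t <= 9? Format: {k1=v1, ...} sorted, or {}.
Answer: {p=-13}

Derivation:
Apply events with t <= 9 (1 events):
  after event 1 (t=7: DEC p by 13): {p=-13}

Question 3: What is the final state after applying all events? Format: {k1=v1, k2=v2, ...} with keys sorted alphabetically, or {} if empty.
Answer: {p=44, q=48}

Derivation:
  after event 1 (t=7: DEC p by 13): {p=-13}
  after event 2 (t=16: INC p by 3): {p=-10}
  after event 3 (t=24: DEC r by 8): {p=-10, r=-8}
  after event 4 (t=26: INC r by 8): {p=-10, r=0}
  after event 5 (t=34: INC q by 15): {p=-10, q=15, r=0}
  after event 6 (t=42: SET q = 33): {p=-10, q=33, r=0}
  after event 7 (t=47: DEC p by 8): {p=-18, q=33, r=0}
  after event 8 (t=52: SET p = -4): {p=-4, q=33, r=0}
  after event 9 (t=53: DEL r): {p=-4, q=33}
  after event 10 (t=56: SET p = 44): {p=44, q=33}
  after event 11 (t=66: INC q by 5): {p=44, q=38}
  after event 12 (t=74: INC q by 10): {p=44, q=48}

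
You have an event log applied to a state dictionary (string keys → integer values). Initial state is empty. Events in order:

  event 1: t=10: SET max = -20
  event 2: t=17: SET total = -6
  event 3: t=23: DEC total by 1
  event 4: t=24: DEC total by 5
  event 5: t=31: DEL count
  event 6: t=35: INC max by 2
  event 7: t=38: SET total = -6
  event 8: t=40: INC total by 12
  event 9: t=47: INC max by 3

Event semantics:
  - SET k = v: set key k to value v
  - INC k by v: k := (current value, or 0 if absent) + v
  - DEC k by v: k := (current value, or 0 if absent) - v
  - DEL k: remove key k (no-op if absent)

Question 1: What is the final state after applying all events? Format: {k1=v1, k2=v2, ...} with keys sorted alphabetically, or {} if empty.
  after event 1 (t=10: SET max = -20): {max=-20}
  after event 2 (t=17: SET total = -6): {max=-20, total=-6}
  after event 3 (t=23: DEC total by 1): {max=-20, total=-7}
  after event 4 (t=24: DEC total by 5): {max=-20, total=-12}
  after event 5 (t=31: DEL count): {max=-20, total=-12}
  after event 6 (t=35: INC max by 2): {max=-18, total=-12}
  after event 7 (t=38: SET total = -6): {max=-18, total=-6}
  after event 8 (t=40: INC total by 12): {max=-18, total=6}
  after event 9 (t=47: INC max by 3): {max=-15, total=6}

Answer: {max=-15, total=6}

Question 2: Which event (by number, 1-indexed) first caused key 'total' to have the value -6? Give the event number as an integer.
Answer: 2

Derivation:
Looking for first event where total becomes -6:
  event 2: total (absent) -> -6  <-- first match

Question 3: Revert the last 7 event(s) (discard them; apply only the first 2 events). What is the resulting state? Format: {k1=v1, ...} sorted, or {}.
Answer: {max=-20, total=-6}

Derivation:
Keep first 2 events (discard last 7):
  after event 1 (t=10: SET max = -20): {max=-20}
  after event 2 (t=17: SET total = -6): {max=-20, total=-6}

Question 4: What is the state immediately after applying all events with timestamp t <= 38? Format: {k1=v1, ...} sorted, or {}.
Answer: {max=-18, total=-6}

Derivation:
Apply events with t <= 38 (7 events):
  after event 1 (t=10: SET max = -20): {max=-20}
  after event 2 (t=17: SET total = -6): {max=-20, total=-6}
  after event 3 (t=23: DEC total by 1): {max=-20, total=-7}
  after event 4 (t=24: DEC total by 5): {max=-20, total=-12}
  after event 5 (t=31: DEL count): {max=-20, total=-12}
  after event 6 (t=35: INC max by 2): {max=-18, total=-12}
  after event 7 (t=38: SET total = -6): {max=-18, total=-6}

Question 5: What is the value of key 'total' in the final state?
Track key 'total' through all 9 events:
  event 1 (t=10: SET max = -20): total unchanged
  event 2 (t=17: SET total = -6): total (absent) -> -6
  event 3 (t=23: DEC total by 1): total -6 -> -7
  event 4 (t=24: DEC total by 5): total -7 -> -12
  event 5 (t=31: DEL count): total unchanged
  event 6 (t=35: INC max by 2): total unchanged
  event 7 (t=38: SET total = -6): total -12 -> -6
  event 8 (t=40: INC total by 12): total -6 -> 6
  event 9 (t=47: INC max by 3): total unchanged
Final: total = 6

Answer: 6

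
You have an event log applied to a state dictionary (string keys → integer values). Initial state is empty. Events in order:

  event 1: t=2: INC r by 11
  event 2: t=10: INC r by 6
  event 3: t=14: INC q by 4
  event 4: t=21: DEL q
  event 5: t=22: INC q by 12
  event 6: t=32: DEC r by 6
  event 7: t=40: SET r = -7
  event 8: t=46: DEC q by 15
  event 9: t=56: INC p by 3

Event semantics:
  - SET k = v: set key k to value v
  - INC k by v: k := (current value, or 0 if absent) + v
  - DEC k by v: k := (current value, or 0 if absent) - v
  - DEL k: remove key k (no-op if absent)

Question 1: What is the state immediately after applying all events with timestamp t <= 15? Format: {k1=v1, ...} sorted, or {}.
Apply events with t <= 15 (3 events):
  after event 1 (t=2: INC r by 11): {r=11}
  after event 2 (t=10: INC r by 6): {r=17}
  after event 3 (t=14: INC q by 4): {q=4, r=17}

Answer: {q=4, r=17}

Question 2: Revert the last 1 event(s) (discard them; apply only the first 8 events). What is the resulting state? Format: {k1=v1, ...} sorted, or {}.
Answer: {q=-3, r=-7}

Derivation:
Keep first 8 events (discard last 1):
  after event 1 (t=2: INC r by 11): {r=11}
  after event 2 (t=10: INC r by 6): {r=17}
  after event 3 (t=14: INC q by 4): {q=4, r=17}
  after event 4 (t=21: DEL q): {r=17}
  after event 5 (t=22: INC q by 12): {q=12, r=17}
  after event 6 (t=32: DEC r by 6): {q=12, r=11}
  after event 7 (t=40: SET r = -7): {q=12, r=-7}
  after event 8 (t=46: DEC q by 15): {q=-3, r=-7}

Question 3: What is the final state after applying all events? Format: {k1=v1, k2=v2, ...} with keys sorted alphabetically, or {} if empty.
  after event 1 (t=2: INC r by 11): {r=11}
  after event 2 (t=10: INC r by 6): {r=17}
  after event 3 (t=14: INC q by 4): {q=4, r=17}
  after event 4 (t=21: DEL q): {r=17}
  after event 5 (t=22: INC q by 12): {q=12, r=17}
  after event 6 (t=32: DEC r by 6): {q=12, r=11}
  after event 7 (t=40: SET r = -7): {q=12, r=-7}
  after event 8 (t=46: DEC q by 15): {q=-3, r=-7}
  after event 9 (t=56: INC p by 3): {p=3, q=-3, r=-7}

Answer: {p=3, q=-3, r=-7}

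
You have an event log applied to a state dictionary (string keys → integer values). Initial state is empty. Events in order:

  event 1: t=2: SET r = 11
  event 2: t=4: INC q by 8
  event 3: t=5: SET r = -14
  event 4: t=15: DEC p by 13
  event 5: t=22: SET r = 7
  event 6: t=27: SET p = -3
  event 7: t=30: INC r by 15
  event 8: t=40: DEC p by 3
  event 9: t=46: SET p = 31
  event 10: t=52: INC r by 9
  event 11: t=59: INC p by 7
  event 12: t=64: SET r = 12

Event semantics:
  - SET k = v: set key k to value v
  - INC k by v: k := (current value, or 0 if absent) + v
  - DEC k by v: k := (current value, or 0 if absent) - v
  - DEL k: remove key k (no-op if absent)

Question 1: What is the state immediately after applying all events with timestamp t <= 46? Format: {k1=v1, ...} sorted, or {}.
Apply events with t <= 46 (9 events):
  after event 1 (t=2: SET r = 11): {r=11}
  after event 2 (t=4: INC q by 8): {q=8, r=11}
  after event 3 (t=5: SET r = -14): {q=8, r=-14}
  after event 4 (t=15: DEC p by 13): {p=-13, q=8, r=-14}
  after event 5 (t=22: SET r = 7): {p=-13, q=8, r=7}
  after event 6 (t=27: SET p = -3): {p=-3, q=8, r=7}
  after event 7 (t=30: INC r by 15): {p=-3, q=8, r=22}
  after event 8 (t=40: DEC p by 3): {p=-6, q=8, r=22}
  after event 9 (t=46: SET p = 31): {p=31, q=8, r=22}

Answer: {p=31, q=8, r=22}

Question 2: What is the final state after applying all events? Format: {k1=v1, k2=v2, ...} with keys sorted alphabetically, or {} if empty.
  after event 1 (t=2: SET r = 11): {r=11}
  after event 2 (t=4: INC q by 8): {q=8, r=11}
  after event 3 (t=5: SET r = -14): {q=8, r=-14}
  after event 4 (t=15: DEC p by 13): {p=-13, q=8, r=-14}
  after event 5 (t=22: SET r = 7): {p=-13, q=8, r=7}
  after event 6 (t=27: SET p = -3): {p=-3, q=8, r=7}
  after event 7 (t=30: INC r by 15): {p=-3, q=8, r=22}
  after event 8 (t=40: DEC p by 3): {p=-6, q=8, r=22}
  after event 9 (t=46: SET p = 31): {p=31, q=8, r=22}
  after event 10 (t=52: INC r by 9): {p=31, q=8, r=31}
  after event 11 (t=59: INC p by 7): {p=38, q=8, r=31}
  after event 12 (t=64: SET r = 12): {p=38, q=8, r=12}

Answer: {p=38, q=8, r=12}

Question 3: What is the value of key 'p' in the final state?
Answer: 38

Derivation:
Track key 'p' through all 12 events:
  event 1 (t=2: SET r = 11): p unchanged
  event 2 (t=4: INC q by 8): p unchanged
  event 3 (t=5: SET r = -14): p unchanged
  event 4 (t=15: DEC p by 13): p (absent) -> -13
  event 5 (t=22: SET r = 7): p unchanged
  event 6 (t=27: SET p = -3): p -13 -> -3
  event 7 (t=30: INC r by 15): p unchanged
  event 8 (t=40: DEC p by 3): p -3 -> -6
  event 9 (t=46: SET p = 31): p -6 -> 31
  event 10 (t=52: INC r by 9): p unchanged
  event 11 (t=59: INC p by 7): p 31 -> 38
  event 12 (t=64: SET r = 12): p unchanged
Final: p = 38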